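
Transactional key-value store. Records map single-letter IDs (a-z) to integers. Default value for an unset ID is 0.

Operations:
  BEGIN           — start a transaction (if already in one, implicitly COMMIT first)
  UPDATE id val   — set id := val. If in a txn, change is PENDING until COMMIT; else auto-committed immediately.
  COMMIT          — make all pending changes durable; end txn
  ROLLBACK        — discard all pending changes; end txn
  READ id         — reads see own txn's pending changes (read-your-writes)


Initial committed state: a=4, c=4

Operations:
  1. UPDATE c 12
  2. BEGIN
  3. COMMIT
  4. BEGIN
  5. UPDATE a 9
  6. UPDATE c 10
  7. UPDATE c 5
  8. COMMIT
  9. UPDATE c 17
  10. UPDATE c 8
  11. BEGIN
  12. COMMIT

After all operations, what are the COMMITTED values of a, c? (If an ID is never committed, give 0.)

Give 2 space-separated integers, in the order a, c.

Answer: 9 8

Derivation:
Initial committed: {a=4, c=4}
Op 1: UPDATE c=12 (auto-commit; committed c=12)
Op 2: BEGIN: in_txn=True, pending={}
Op 3: COMMIT: merged [] into committed; committed now {a=4, c=12}
Op 4: BEGIN: in_txn=True, pending={}
Op 5: UPDATE a=9 (pending; pending now {a=9})
Op 6: UPDATE c=10 (pending; pending now {a=9, c=10})
Op 7: UPDATE c=5 (pending; pending now {a=9, c=5})
Op 8: COMMIT: merged ['a', 'c'] into committed; committed now {a=9, c=5}
Op 9: UPDATE c=17 (auto-commit; committed c=17)
Op 10: UPDATE c=8 (auto-commit; committed c=8)
Op 11: BEGIN: in_txn=True, pending={}
Op 12: COMMIT: merged [] into committed; committed now {a=9, c=8}
Final committed: {a=9, c=8}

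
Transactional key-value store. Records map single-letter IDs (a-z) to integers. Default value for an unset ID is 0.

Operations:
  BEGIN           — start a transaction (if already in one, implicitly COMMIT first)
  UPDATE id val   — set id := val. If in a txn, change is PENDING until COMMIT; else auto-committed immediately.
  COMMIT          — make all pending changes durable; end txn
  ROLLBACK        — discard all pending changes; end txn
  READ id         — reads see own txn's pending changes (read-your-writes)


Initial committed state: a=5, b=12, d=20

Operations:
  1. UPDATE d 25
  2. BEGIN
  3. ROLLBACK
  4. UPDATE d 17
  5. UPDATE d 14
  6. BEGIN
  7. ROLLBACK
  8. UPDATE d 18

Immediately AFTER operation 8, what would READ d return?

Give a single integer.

Answer: 18

Derivation:
Initial committed: {a=5, b=12, d=20}
Op 1: UPDATE d=25 (auto-commit; committed d=25)
Op 2: BEGIN: in_txn=True, pending={}
Op 3: ROLLBACK: discarded pending []; in_txn=False
Op 4: UPDATE d=17 (auto-commit; committed d=17)
Op 5: UPDATE d=14 (auto-commit; committed d=14)
Op 6: BEGIN: in_txn=True, pending={}
Op 7: ROLLBACK: discarded pending []; in_txn=False
Op 8: UPDATE d=18 (auto-commit; committed d=18)
After op 8: visible(d) = 18 (pending={}, committed={a=5, b=12, d=18})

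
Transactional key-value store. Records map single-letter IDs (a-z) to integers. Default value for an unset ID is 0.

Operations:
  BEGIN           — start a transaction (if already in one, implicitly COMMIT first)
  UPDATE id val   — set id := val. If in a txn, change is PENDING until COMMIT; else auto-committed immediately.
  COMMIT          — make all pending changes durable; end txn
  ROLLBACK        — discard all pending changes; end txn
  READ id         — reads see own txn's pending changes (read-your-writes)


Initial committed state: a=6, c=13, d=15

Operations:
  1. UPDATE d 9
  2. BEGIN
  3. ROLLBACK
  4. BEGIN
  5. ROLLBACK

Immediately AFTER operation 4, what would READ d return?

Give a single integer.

Initial committed: {a=6, c=13, d=15}
Op 1: UPDATE d=9 (auto-commit; committed d=9)
Op 2: BEGIN: in_txn=True, pending={}
Op 3: ROLLBACK: discarded pending []; in_txn=False
Op 4: BEGIN: in_txn=True, pending={}
After op 4: visible(d) = 9 (pending={}, committed={a=6, c=13, d=9})

Answer: 9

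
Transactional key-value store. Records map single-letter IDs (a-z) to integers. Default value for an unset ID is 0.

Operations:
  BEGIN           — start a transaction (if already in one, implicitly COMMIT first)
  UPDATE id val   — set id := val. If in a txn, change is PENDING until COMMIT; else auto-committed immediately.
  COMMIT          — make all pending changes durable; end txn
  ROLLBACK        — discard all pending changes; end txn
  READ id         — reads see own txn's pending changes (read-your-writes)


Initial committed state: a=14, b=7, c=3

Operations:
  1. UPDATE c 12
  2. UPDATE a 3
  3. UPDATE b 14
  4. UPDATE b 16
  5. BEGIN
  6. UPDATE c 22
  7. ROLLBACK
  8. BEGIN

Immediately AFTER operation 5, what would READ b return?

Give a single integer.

Initial committed: {a=14, b=7, c=3}
Op 1: UPDATE c=12 (auto-commit; committed c=12)
Op 2: UPDATE a=3 (auto-commit; committed a=3)
Op 3: UPDATE b=14 (auto-commit; committed b=14)
Op 4: UPDATE b=16 (auto-commit; committed b=16)
Op 5: BEGIN: in_txn=True, pending={}
After op 5: visible(b) = 16 (pending={}, committed={a=3, b=16, c=12})

Answer: 16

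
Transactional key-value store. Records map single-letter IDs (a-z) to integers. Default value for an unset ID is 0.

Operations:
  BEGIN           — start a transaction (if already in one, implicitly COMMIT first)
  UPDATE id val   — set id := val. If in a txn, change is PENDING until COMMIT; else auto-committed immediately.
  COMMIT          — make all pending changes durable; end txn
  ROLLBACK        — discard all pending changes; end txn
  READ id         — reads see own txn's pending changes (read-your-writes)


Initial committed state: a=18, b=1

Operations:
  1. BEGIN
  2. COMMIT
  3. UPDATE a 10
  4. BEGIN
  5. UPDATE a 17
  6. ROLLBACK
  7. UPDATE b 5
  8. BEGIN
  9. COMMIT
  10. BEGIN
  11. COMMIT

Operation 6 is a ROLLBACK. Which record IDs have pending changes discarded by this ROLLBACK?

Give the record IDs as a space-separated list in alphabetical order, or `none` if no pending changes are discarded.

Initial committed: {a=18, b=1}
Op 1: BEGIN: in_txn=True, pending={}
Op 2: COMMIT: merged [] into committed; committed now {a=18, b=1}
Op 3: UPDATE a=10 (auto-commit; committed a=10)
Op 4: BEGIN: in_txn=True, pending={}
Op 5: UPDATE a=17 (pending; pending now {a=17})
Op 6: ROLLBACK: discarded pending ['a']; in_txn=False
Op 7: UPDATE b=5 (auto-commit; committed b=5)
Op 8: BEGIN: in_txn=True, pending={}
Op 9: COMMIT: merged [] into committed; committed now {a=10, b=5}
Op 10: BEGIN: in_txn=True, pending={}
Op 11: COMMIT: merged [] into committed; committed now {a=10, b=5}
ROLLBACK at op 6 discards: ['a']

Answer: a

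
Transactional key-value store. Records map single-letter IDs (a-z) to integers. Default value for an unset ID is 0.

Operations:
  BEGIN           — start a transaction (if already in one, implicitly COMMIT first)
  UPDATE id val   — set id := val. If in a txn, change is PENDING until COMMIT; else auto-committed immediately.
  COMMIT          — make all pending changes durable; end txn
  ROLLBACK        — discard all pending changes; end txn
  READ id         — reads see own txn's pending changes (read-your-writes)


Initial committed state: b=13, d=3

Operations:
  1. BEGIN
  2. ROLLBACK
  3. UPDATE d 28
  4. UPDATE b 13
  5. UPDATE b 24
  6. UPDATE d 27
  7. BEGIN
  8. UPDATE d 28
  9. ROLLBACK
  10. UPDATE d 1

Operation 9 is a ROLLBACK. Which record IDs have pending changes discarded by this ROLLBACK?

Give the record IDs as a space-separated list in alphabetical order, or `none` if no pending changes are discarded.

Answer: d

Derivation:
Initial committed: {b=13, d=3}
Op 1: BEGIN: in_txn=True, pending={}
Op 2: ROLLBACK: discarded pending []; in_txn=False
Op 3: UPDATE d=28 (auto-commit; committed d=28)
Op 4: UPDATE b=13 (auto-commit; committed b=13)
Op 5: UPDATE b=24 (auto-commit; committed b=24)
Op 6: UPDATE d=27 (auto-commit; committed d=27)
Op 7: BEGIN: in_txn=True, pending={}
Op 8: UPDATE d=28 (pending; pending now {d=28})
Op 9: ROLLBACK: discarded pending ['d']; in_txn=False
Op 10: UPDATE d=1 (auto-commit; committed d=1)
ROLLBACK at op 9 discards: ['d']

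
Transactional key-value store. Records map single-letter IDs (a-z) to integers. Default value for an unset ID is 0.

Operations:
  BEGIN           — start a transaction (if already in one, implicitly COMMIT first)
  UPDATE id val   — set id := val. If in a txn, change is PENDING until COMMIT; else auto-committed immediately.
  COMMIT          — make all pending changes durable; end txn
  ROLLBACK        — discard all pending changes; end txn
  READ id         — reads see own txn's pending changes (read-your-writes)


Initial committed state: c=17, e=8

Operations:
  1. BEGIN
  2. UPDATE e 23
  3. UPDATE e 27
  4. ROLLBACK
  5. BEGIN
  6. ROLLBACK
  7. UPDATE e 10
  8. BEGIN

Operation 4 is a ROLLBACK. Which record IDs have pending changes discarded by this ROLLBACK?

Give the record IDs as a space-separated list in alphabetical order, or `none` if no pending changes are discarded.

Initial committed: {c=17, e=8}
Op 1: BEGIN: in_txn=True, pending={}
Op 2: UPDATE e=23 (pending; pending now {e=23})
Op 3: UPDATE e=27 (pending; pending now {e=27})
Op 4: ROLLBACK: discarded pending ['e']; in_txn=False
Op 5: BEGIN: in_txn=True, pending={}
Op 6: ROLLBACK: discarded pending []; in_txn=False
Op 7: UPDATE e=10 (auto-commit; committed e=10)
Op 8: BEGIN: in_txn=True, pending={}
ROLLBACK at op 4 discards: ['e']

Answer: e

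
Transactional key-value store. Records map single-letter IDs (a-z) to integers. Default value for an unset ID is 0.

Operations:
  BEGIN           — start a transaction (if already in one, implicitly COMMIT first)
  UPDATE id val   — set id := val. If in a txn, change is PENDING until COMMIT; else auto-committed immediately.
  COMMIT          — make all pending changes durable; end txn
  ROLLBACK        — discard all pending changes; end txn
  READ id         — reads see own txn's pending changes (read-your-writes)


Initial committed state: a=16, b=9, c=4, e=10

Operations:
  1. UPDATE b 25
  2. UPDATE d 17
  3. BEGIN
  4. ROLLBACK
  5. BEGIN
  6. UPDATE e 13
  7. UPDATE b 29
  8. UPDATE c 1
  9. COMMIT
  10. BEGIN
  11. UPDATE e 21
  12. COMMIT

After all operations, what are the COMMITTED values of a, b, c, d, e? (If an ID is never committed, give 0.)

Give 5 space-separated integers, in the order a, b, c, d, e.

Initial committed: {a=16, b=9, c=4, e=10}
Op 1: UPDATE b=25 (auto-commit; committed b=25)
Op 2: UPDATE d=17 (auto-commit; committed d=17)
Op 3: BEGIN: in_txn=True, pending={}
Op 4: ROLLBACK: discarded pending []; in_txn=False
Op 5: BEGIN: in_txn=True, pending={}
Op 6: UPDATE e=13 (pending; pending now {e=13})
Op 7: UPDATE b=29 (pending; pending now {b=29, e=13})
Op 8: UPDATE c=1 (pending; pending now {b=29, c=1, e=13})
Op 9: COMMIT: merged ['b', 'c', 'e'] into committed; committed now {a=16, b=29, c=1, d=17, e=13}
Op 10: BEGIN: in_txn=True, pending={}
Op 11: UPDATE e=21 (pending; pending now {e=21})
Op 12: COMMIT: merged ['e'] into committed; committed now {a=16, b=29, c=1, d=17, e=21}
Final committed: {a=16, b=29, c=1, d=17, e=21}

Answer: 16 29 1 17 21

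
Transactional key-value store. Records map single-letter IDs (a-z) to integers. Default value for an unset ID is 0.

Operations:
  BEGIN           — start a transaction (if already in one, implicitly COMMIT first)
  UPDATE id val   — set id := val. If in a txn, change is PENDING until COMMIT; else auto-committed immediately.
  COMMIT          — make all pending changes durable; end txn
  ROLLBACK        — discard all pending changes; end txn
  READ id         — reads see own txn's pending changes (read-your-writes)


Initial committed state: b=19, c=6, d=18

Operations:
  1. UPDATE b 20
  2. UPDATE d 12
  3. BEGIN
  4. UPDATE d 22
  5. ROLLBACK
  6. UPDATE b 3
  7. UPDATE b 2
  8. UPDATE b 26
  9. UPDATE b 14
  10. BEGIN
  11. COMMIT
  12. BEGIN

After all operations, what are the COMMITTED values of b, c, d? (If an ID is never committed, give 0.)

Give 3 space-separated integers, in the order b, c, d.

Answer: 14 6 12

Derivation:
Initial committed: {b=19, c=6, d=18}
Op 1: UPDATE b=20 (auto-commit; committed b=20)
Op 2: UPDATE d=12 (auto-commit; committed d=12)
Op 3: BEGIN: in_txn=True, pending={}
Op 4: UPDATE d=22 (pending; pending now {d=22})
Op 5: ROLLBACK: discarded pending ['d']; in_txn=False
Op 6: UPDATE b=3 (auto-commit; committed b=3)
Op 7: UPDATE b=2 (auto-commit; committed b=2)
Op 8: UPDATE b=26 (auto-commit; committed b=26)
Op 9: UPDATE b=14 (auto-commit; committed b=14)
Op 10: BEGIN: in_txn=True, pending={}
Op 11: COMMIT: merged [] into committed; committed now {b=14, c=6, d=12}
Op 12: BEGIN: in_txn=True, pending={}
Final committed: {b=14, c=6, d=12}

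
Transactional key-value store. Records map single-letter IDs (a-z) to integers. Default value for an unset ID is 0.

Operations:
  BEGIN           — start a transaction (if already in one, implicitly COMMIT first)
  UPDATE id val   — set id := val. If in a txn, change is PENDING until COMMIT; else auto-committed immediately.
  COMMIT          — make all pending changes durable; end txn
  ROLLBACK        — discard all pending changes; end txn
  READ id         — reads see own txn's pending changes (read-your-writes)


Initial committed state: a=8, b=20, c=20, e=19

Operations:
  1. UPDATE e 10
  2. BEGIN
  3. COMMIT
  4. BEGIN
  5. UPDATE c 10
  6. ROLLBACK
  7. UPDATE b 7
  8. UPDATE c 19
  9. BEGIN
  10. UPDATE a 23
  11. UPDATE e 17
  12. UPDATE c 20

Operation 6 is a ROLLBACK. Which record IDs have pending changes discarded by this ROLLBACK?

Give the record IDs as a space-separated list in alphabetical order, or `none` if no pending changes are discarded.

Initial committed: {a=8, b=20, c=20, e=19}
Op 1: UPDATE e=10 (auto-commit; committed e=10)
Op 2: BEGIN: in_txn=True, pending={}
Op 3: COMMIT: merged [] into committed; committed now {a=8, b=20, c=20, e=10}
Op 4: BEGIN: in_txn=True, pending={}
Op 5: UPDATE c=10 (pending; pending now {c=10})
Op 6: ROLLBACK: discarded pending ['c']; in_txn=False
Op 7: UPDATE b=7 (auto-commit; committed b=7)
Op 8: UPDATE c=19 (auto-commit; committed c=19)
Op 9: BEGIN: in_txn=True, pending={}
Op 10: UPDATE a=23 (pending; pending now {a=23})
Op 11: UPDATE e=17 (pending; pending now {a=23, e=17})
Op 12: UPDATE c=20 (pending; pending now {a=23, c=20, e=17})
ROLLBACK at op 6 discards: ['c']

Answer: c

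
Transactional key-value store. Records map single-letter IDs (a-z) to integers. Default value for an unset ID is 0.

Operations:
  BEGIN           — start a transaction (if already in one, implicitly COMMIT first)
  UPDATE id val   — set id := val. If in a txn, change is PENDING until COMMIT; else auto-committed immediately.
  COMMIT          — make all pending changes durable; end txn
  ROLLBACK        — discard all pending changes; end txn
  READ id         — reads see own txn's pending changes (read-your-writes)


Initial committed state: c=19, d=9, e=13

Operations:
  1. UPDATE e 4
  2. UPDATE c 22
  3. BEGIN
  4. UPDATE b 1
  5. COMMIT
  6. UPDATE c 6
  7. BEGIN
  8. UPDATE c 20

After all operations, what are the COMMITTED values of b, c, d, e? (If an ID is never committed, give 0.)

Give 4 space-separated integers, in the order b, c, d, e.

Initial committed: {c=19, d=9, e=13}
Op 1: UPDATE e=4 (auto-commit; committed e=4)
Op 2: UPDATE c=22 (auto-commit; committed c=22)
Op 3: BEGIN: in_txn=True, pending={}
Op 4: UPDATE b=1 (pending; pending now {b=1})
Op 5: COMMIT: merged ['b'] into committed; committed now {b=1, c=22, d=9, e=4}
Op 6: UPDATE c=6 (auto-commit; committed c=6)
Op 7: BEGIN: in_txn=True, pending={}
Op 8: UPDATE c=20 (pending; pending now {c=20})
Final committed: {b=1, c=6, d=9, e=4}

Answer: 1 6 9 4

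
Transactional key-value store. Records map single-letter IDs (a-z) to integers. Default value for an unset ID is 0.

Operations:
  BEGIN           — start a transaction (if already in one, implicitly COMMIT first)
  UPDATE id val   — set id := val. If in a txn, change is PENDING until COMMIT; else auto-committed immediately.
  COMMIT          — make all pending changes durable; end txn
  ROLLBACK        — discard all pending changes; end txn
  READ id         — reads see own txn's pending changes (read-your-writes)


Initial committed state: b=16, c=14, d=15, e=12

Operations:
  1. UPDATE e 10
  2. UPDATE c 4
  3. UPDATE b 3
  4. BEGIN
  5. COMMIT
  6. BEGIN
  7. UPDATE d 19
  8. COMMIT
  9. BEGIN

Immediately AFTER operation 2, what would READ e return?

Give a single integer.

Initial committed: {b=16, c=14, d=15, e=12}
Op 1: UPDATE e=10 (auto-commit; committed e=10)
Op 2: UPDATE c=4 (auto-commit; committed c=4)
After op 2: visible(e) = 10 (pending={}, committed={b=16, c=4, d=15, e=10})

Answer: 10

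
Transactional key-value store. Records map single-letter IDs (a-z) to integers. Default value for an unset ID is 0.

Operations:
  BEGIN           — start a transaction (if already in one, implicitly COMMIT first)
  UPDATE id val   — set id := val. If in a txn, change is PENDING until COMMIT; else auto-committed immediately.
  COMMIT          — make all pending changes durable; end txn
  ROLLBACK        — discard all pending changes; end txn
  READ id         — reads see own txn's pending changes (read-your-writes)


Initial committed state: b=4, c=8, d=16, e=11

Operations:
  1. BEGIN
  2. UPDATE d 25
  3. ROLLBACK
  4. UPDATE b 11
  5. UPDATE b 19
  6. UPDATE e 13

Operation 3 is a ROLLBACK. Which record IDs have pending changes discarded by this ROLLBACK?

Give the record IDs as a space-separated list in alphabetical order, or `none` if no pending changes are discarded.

Initial committed: {b=4, c=8, d=16, e=11}
Op 1: BEGIN: in_txn=True, pending={}
Op 2: UPDATE d=25 (pending; pending now {d=25})
Op 3: ROLLBACK: discarded pending ['d']; in_txn=False
Op 4: UPDATE b=11 (auto-commit; committed b=11)
Op 5: UPDATE b=19 (auto-commit; committed b=19)
Op 6: UPDATE e=13 (auto-commit; committed e=13)
ROLLBACK at op 3 discards: ['d']

Answer: d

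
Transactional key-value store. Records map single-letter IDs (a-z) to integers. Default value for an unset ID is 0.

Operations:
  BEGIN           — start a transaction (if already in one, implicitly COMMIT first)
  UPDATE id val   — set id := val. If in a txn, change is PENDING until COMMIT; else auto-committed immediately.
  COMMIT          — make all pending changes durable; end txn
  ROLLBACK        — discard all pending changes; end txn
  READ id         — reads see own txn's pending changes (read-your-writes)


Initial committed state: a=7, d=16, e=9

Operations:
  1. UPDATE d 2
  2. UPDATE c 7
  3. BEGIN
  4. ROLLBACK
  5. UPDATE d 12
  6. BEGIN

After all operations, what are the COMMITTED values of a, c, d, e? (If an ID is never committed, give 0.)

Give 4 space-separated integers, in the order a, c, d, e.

Initial committed: {a=7, d=16, e=9}
Op 1: UPDATE d=2 (auto-commit; committed d=2)
Op 2: UPDATE c=7 (auto-commit; committed c=7)
Op 3: BEGIN: in_txn=True, pending={}
Op 4: ROLLBACK: discarded pending []; in_txn=False
Op 5: UPDATE d=12 (auto-commit; committed d=12)
Op 6: BEGIN: in_txn=True, pending={}
Final committed: {a=7, c=7, d=12, e=9}

Answer: 7 7 12 9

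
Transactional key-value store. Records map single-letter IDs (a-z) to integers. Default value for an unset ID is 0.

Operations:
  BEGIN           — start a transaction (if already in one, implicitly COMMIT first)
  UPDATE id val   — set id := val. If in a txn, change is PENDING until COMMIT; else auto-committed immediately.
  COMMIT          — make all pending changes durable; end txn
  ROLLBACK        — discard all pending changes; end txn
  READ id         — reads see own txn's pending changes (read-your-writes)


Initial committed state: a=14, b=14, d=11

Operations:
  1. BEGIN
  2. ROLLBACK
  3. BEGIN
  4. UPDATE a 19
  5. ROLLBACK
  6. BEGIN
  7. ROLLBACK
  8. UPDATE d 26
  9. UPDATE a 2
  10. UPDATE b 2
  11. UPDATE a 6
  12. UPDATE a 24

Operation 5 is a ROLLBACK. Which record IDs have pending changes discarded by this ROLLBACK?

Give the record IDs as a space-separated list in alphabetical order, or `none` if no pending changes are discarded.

Initial committed: {a=14, b=14, d=11}
Op 1: BEGIN: in_txn=True, pending={}
Op 2: ROLLBACK: discarded pending []; in_txn=False
Op 3: BEGIN: in_txn=True, pending={}
Op 4: UPDATE a=19 (pending; pending now {a=19})
Op 5: ROLLBACK: discarded pending ['a']; in_txn=False
Op 6: BEGIN: in_txn=True, pending={}
Op 7: ROLLBACK: discarded pending []; in_txn=False
Op 8: UPDATE d=26 (auto-commit; committed d=26)
Op 9: UPDATE a=2 (auto-commit; committed a=2)
Op 10: UPDATE b=2 (auto-commit; committed b=2)
Op 11: UPDATE a=6 (auto-commit; committed a=6)
Op 12: UPDATE a=24 (auto-commit; committed a=24)
ROLLBACK at op 5 discards: ['a']

Answer: a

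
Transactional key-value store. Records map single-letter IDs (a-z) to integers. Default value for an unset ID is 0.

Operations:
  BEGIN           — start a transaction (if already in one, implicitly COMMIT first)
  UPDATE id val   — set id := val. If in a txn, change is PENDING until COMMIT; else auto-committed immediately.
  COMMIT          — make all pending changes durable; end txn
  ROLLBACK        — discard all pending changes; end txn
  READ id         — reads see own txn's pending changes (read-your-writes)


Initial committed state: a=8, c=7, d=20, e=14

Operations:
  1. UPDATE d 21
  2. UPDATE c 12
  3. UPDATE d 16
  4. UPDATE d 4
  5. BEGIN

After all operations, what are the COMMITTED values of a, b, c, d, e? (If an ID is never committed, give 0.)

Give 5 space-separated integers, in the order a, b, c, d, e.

Initial committed: {a=8, c=7, d=20, e=14}
Op 1: UPDATE d=21 (auto-commit; committed d=21)
Op 2: UPDATE c=12 (auto-commit; committed c=12)
Op 3: UPDATE d=16 (auto-commit; committed d=16)
Op 4: UPDATE d=4 (auto-commit; committed d=4)
Op 5: BEGIN: in_txn=True, pending={}
Final committed: {a=8, c=12, d=4, e=14}

Answer: 8 0 12 4 14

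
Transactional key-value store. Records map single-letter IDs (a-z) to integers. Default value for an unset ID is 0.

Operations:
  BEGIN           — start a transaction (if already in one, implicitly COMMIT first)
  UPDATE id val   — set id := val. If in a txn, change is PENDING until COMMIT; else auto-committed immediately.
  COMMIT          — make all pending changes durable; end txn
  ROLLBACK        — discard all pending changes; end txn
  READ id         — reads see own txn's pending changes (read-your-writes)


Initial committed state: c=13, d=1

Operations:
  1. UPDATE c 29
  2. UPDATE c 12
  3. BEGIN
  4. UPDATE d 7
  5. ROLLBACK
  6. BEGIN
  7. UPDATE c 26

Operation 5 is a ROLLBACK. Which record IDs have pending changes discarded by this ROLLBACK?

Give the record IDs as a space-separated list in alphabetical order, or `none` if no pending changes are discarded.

Initial committed: {c=13, d=1}
Op 1: UPDATE c=29 (auto-commit; committed c=29)
Op 2: UPDATE c=12 (auto-commit; committed c=12)
Op 3: BEGIN: in_txn=True, pending={}
Op 4: UPDATE d=7 (pending; pending now {d=7})
Op 5: ROLLBACK: discarded pending ['d']; in_txn=False
Op 6: BEGIN: in_txn=True, pending={}
Op 7: UPDATE c=26 (pending; pending now {c=26})
ROLLBACK at op 5 discards: ['d']

Answer: d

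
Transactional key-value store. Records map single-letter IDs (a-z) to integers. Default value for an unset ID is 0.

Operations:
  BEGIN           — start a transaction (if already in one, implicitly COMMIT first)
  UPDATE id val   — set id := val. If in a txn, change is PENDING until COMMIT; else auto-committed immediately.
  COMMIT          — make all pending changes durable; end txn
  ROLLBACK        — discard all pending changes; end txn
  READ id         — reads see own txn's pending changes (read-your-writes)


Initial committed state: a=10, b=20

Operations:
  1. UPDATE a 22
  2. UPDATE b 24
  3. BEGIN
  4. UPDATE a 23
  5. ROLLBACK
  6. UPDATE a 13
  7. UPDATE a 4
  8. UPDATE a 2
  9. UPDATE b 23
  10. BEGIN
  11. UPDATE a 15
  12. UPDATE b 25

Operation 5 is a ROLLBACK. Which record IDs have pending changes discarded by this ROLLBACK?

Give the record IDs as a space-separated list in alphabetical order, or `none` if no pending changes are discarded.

Answer: a

Derivation:
Initial committed: {a=10, b=20}
Op 1: UPDATE a=22 (auto-commit; committed a=22)
Op 2: UPDATE b=24 (auto-commit; committed b=24)
Op 3: BEGIN: in_txn=True, pending={}
Op 4: UPDATE a=23 (pending; pending now {a=23})
Op 5: ROLLBACK: discarded pending ['a']; in_txn=False
Op 6: UPDATE a=13 (auto-commit; committed a=13)
Op 7: UPDATE a=4 (auto-commit; committed a=4)
Op 8: UPDATE a=2 (auto-commit; committed a=2)
Op 9: UPDATE b=23 (auto-commit; committed b=23)
Op 10: BEGIN: in_txn=True, pending={}
Op 11: UPDATE a=15 (pending; pending now {a=15})
Op 12: UPDATE b=25 (pending; pending now {a=15, b=25})
ROLLBACK at op 5 discards: ['a']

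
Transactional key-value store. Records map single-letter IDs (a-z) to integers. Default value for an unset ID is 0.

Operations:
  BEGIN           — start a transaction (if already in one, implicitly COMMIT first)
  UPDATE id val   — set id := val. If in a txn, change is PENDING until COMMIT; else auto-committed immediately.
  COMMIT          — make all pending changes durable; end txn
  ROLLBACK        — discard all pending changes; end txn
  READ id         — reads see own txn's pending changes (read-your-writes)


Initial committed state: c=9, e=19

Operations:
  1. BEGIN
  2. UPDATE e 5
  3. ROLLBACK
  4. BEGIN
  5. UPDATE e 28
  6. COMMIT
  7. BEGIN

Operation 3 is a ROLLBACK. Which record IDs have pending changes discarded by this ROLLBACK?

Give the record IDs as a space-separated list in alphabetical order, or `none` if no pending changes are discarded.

Answer: e

Derivation:
Initial committed: {c=9, e=19}
Op 1: BEGIN: in_txn=True, pending={}
Op 2: UPDATE e=5 (pending; pending now {e=5})
Op 3: ROLLBACK: discarded pending ['e']; in_txn=False
Op 4: BEGIN: in_txn=True, pending={}
Op 5: UPDATE e=28 (pending; pending now {e=28})
Op 6: COMMIT: merged ['e'] into committed; committed now {c=9, e=28}
Op 7: BEGIN: in_txn=True, pending={}
ROLLBACK at op 3 discards: ['e']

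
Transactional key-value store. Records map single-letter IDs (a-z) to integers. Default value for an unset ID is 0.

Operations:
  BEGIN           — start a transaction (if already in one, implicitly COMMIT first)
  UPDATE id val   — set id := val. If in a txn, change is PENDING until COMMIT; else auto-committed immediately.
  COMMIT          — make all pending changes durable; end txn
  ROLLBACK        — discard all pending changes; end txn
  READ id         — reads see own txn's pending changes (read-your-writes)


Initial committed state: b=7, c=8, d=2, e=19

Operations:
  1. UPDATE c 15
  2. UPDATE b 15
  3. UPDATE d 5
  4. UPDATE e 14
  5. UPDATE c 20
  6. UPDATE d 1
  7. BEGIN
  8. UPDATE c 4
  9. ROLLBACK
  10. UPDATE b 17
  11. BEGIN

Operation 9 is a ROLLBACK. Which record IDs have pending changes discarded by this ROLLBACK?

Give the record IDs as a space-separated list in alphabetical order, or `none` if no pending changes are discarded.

Answer: c

Derivation:
Initial committed: {b=7, c=8, d=2, e=19}
Op 1: UPDATE c=15 (auto-commit; committed c=15)
Op 2: UPDATE b=15 (auto-commit; committed b=15)
Op 3: UPDATE d=5 (auto-commit; committed d=5)
Op 4: UPDATE e=14 (auto-commit; committed e=14)
Op 5: UPDATE c=20 (auto-commit; committed c=20)
Op 6: UPDATE d=1 (auto-commit; committed d=1)
Op 7: BEGIN: in_txn=True, pending={}
Op 8: UPDATE c=4 (pending; pending now {c=4})
Op 9: ROLLBACK: discarded pending ['c']; in_txn=False
Op 10: UPDATE b=17 (auto-commit; committed b=17)
Op 11: BEGIN: in_txn=True, pending={}
ROLLBACK at op 9 discards: ['c']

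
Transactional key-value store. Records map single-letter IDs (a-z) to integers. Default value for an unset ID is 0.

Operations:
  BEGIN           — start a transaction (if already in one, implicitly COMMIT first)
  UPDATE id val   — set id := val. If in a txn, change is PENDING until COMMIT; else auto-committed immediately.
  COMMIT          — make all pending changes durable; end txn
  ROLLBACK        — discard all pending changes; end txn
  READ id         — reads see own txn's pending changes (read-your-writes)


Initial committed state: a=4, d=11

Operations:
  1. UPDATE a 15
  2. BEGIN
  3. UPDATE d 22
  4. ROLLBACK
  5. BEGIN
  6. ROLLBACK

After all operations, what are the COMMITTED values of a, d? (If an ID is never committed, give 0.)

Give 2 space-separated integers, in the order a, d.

Answer: 15 11

Derivation:
Initial committed: {a=4, d=11}
Op 1: UPDATE a=15 (auto-commit; committed a=15)
Op 2: BEGIN: in_txn=True, pending={}
Op 3: UPDATE d=22 (pending; pending now {d=22})
Op 4: ROLLBACK: discarded pending ['d']; in_txn=False
Op 5: BEGIN: in_txn=True, pending={}
Op 6: ROLLBACK: discarded pending []; in_txn=False
Final committed: {a=15, d=11}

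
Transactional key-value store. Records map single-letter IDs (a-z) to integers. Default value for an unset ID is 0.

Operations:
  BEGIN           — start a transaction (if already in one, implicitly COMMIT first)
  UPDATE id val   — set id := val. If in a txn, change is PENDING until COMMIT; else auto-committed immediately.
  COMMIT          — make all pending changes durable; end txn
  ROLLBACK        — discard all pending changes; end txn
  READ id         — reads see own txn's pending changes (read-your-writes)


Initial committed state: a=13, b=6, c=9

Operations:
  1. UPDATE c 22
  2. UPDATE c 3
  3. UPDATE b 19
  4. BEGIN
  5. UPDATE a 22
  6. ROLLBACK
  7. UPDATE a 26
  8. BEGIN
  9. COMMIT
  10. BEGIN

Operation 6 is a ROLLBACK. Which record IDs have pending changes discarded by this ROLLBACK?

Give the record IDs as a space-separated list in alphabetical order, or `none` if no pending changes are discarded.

Initial committed: {a=13, b=6, c=9}
Op 1: UPDATE c=22 (auto-commit; committed c=22)
Op 2: UPDATE c=3 (auto-commit; committed c=3)
Op 3: UPDATE b=19 (auto-commit; committed b=19)
Op 4: BEGIN: in_txn=True, pending={}
Op 5: UPDATE a=22 (pending; pending now {a=22})
Op 6: ROLLBACK: discarded pending ['a']; in_txn=False
Op 7: UPDATE a=26 (auto-commit; committed a=26)
Op 8: BEGIN: in_txn=True, pending={}
Op 9: COMMIT: merged [] into committed; committed now {a=26, b=19, c=3}
Op 10: BEGIN: in_txn=True, pending={}
ROLLBACK at op 6 discards: ['a']

Answer: a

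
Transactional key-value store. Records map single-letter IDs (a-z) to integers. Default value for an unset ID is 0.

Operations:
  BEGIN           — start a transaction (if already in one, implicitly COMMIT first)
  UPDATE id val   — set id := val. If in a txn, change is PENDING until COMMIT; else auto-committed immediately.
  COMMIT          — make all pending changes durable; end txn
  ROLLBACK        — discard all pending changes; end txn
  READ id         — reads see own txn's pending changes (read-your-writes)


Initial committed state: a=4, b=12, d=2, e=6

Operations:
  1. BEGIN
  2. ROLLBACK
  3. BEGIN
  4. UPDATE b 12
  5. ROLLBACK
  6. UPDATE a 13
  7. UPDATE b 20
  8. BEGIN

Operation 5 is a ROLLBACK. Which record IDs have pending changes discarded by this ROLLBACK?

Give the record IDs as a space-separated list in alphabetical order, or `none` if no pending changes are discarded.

Answer: b

Derivation:
Initial committed: {a=4, b=12, d=2, e=6}
Op 1: BEGIN: in_txn=True, pending={}
Op 2: ROLLBACK: discarded pending []; in_txn=False
Op 3: BEGIN: in_txn=True, pending={}
Op 4: UPDATE b=12 (pending; pending now {b=12})
Op 5: ROLLBACK: discarded pending ['b']; in_txn=False
Op 6: UPDATE a=13 (auto-commit; committed a=13)
Op 7: UPDATE b=20 (auto-commit; committed b=20)
Op 8: BEGIN: in_txn=True, pending={}
ROLLBACK at op 5 discards: ['b']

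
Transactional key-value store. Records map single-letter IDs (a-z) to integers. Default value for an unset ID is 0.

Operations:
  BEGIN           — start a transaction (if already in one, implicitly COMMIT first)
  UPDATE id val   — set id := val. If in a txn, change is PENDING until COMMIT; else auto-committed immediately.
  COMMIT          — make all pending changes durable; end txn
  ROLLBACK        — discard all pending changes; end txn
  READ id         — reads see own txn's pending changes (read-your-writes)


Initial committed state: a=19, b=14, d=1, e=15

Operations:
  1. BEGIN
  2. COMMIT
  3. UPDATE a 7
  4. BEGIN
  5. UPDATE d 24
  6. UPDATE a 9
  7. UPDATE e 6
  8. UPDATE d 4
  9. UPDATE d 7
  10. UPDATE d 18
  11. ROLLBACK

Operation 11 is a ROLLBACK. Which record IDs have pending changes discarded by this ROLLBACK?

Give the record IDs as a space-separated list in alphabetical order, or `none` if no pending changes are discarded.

Answer: a d e

Derivation:
Initial committed: {a=19, b=14, d=1, e=15}
Op 1: BEGIN: in_txn=True, pending={}
Op 2: COMMIT: merged [] into committed; committed now {a=19, b=14, d=1, e=15}
Op 3: UPDATE a=7 (auto-commit; committed a=7)
Op 4: BEGIN: in_txn=True, pending={}
Op 5: UPDATE d=24 (pending; pending now {d=24})
Op 6: UPDATE a=9 (pending; pending now {a=9, d=24})
Op 7: UPDATE e=6 (pending; pending now {a=9, d=24, e=6})
Op 8: UPDATE d=4 (pending; pending now {a=9, d=4, e=6})
Op 9: UPDATE d=7 (pending; pending now {a=9, d=7, e=6})
Op 10: UPDATE d=18 (pending; pending now {a=9, d=18, e=6})
Op 11: ROLLBACK: discarded pending ['a', 'd', 'e']; in_txn=False
ROLLBACK at op 11 discards: ['a', 'd', 'e']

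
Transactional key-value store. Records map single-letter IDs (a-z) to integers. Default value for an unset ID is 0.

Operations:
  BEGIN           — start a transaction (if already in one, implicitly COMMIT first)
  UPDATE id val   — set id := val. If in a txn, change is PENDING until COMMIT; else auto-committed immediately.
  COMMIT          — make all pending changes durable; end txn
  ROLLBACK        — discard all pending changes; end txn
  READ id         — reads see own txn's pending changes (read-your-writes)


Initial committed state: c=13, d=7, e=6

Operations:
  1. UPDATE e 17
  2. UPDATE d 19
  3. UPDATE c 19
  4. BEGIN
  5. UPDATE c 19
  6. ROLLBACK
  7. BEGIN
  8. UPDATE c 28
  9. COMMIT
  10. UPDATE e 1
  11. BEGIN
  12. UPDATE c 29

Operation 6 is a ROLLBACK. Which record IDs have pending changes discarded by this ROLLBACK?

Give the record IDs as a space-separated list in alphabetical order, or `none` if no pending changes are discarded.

Answer: c

Derivation:
Initial committed: {c=13, d=7, e=6}
Op 1: UPDATE e=17 (auto-commit; committed e=17)
Op 2: UPDATE d=19 (auto-commit; committed d=19)
Op 3: UPDATE c=19 (auto-commit; committed c=19)
Op 4: BEGIN: in_txn=True, pending={}
Op 5: UPDATE c=19 (pending; pending now {c=19})
Op 6: ROLLBACK: discarded pending ['c']; in_txn=False
Op 7: BEGIN: in_txn=True, pending={}
Op 8: UPDATE c=28 (pending; pending now {c=28})
Op 9: COMMIT: merged ['c'] into committed; committed now {c=28, d=19, e=17}
Op 10: UPDATE e=1 (auto-commit; committed e=1)
Op 11: BEGIN: in_txn=True, pending={}
Op 12: UPDATE c=29 (pending; pending now {c=29})
ROLLBACK at op 6 discards: ['c']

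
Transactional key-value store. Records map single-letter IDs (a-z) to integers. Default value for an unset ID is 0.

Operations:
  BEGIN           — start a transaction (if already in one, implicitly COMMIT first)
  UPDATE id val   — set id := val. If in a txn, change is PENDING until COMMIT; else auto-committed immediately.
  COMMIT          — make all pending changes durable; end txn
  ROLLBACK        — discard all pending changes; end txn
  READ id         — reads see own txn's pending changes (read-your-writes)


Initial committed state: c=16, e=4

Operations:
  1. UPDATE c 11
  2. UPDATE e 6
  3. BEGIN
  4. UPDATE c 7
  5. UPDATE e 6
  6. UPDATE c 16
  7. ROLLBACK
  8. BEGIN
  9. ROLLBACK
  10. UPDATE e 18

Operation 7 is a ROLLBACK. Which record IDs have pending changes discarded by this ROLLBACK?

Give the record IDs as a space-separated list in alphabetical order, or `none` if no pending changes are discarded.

Answer: c e

Derivation:
Initial committed: {c=16, e=4}
Op 1: UPDATE c=11 (auto-commit; committed c=11)
Op 2: UPDATE e=6 (auto-commit; committed e=6)
Op 3: BEGIN: in_txn=True, pending={}
Op 4: UPDATE c=7 (pending; pending now {c=7})
Op 5: UPDATE e=6 (pending; pending now {c=7, e=6})
Op 6: UPDATE c=16 (pending; pending now {c=16, e=6})
Op 7: ROLLBACK: discarded pending ['c', 'e']; in_txn=False
Op 8: BEGIN: in_txn=True, pending={}
Op 9: ROLLBACK: discarded pending []; in_txn=False
Op 10: UPDATE e=18 (auto-commit; committed e=18)
ROLLBACK at op 7 discards: ['c', 'e']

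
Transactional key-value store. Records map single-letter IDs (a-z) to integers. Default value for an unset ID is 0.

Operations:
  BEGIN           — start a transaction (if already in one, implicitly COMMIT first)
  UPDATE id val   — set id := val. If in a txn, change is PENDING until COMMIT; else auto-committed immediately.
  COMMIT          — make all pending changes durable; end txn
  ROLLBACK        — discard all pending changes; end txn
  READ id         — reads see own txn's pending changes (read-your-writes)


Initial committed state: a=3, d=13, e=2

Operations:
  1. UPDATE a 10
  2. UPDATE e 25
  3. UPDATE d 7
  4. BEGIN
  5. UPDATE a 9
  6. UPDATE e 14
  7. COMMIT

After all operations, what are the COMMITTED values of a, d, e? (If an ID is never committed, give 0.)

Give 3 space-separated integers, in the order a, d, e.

Answer: 9 7 14

Derivation:
Initial committed: {a=3, d=13, e=2}
Op 1: UPDATE a=10 (auto-commit; committed a=10)
Op 2: UPDATE e=25 (auto-commit; committed e=25)
Op 3: UPDATE d=7 (auto-commit; committed d=7)
Op 4: BEGIN: in_txn=True, pending={}
Op 5: UPDATE a=9 (pending; pending now {a=9})
Op 6: UPDATE e=14 (pending; pending now {a=9, e=14})
Op 7: COMMIT: merged ['a', 'e'] into committed; committed now {a=9, d=7, e=14}
Final committed: {a=9, d=7, e=14}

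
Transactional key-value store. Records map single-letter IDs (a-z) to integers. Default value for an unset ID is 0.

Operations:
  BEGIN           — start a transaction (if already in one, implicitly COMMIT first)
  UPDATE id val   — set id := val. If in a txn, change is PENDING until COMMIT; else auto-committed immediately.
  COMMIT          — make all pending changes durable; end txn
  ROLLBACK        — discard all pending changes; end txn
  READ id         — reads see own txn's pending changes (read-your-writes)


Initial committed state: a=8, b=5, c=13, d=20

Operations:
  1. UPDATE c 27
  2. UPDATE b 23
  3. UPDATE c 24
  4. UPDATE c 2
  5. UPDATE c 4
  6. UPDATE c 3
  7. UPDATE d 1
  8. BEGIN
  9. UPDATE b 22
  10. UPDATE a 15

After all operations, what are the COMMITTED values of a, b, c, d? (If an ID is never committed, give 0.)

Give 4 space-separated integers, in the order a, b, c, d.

Initial committed: {a=8, b=5, c=13, d=20}
Op 1: UPDATE c=27 (auto-commit; committed c=27)
Op 2: UPDATE b=23 (auto-commit; committed b=23)
Op 3: UPDATE c=24 (auto-commit; committed c=24)
Op 4: UPDATE c=2 (auto-commit; committed c=2)
Op 5: UPDATE c=4 (auto-commit; committed c=4)
Op 6: UPDATE c=3 (auto-commit; committed c=3)
Op 7: UPDATE d=1 (auto-commit; committed d=1)
Op 8: BEGIN: in_txn=True, pending={}
Op 9: UPDATE b=22 (pending; pending now {b=22})
Op 10: UPDATE a=15 (pending; pending now {a=15, b=22})
Final committed: {a=8, b=23, c=3, d=1}

Answer: 8 23 3 1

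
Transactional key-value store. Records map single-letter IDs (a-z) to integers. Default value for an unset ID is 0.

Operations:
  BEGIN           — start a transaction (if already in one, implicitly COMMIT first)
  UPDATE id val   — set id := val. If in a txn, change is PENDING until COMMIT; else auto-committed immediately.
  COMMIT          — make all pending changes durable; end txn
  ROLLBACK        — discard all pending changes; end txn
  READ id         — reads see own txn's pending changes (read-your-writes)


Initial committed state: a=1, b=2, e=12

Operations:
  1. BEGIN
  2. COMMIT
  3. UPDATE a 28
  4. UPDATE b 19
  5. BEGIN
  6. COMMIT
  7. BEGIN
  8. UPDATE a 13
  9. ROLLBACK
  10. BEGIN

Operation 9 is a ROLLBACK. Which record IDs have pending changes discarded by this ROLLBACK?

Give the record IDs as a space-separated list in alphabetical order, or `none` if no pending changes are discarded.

Answer: a

Derivation:
Initial committed: {a=1, b=2, e=12}
Op 1: BEGIN: in_txn=True, pending={}
Op 2: COMMIT: merged [] into committed; committed now {a=1, b=2, e=12}
Op 3: UPDATE a=28 (auto-commit; committed a=28)
Op 4: UPDATE b=19 (auto-commit; committed b=19)
Op 5: BEGIN: in_txn=True, pending={}
Op 6: COMMIT: merged [] into committed; committed now {a=28, b=19, e=12}
Op 7: BEGIN: in_txn=True, pending={}
Op 8: UPDATE a=13 (pending; pending now {a=13})
Op 9: ROLLBACK: discarded pending ['a']; in_txn=False
Op 10: BEGIN: in_txn=True, pending={}
ROLLBACK at op 9 discards: ['a']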